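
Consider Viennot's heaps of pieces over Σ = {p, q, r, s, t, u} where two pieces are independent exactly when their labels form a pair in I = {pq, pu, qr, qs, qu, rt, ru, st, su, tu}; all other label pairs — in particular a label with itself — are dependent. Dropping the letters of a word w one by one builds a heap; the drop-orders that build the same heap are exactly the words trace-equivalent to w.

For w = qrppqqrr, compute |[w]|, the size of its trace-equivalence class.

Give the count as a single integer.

drop 0:q onto floor
drop 1:r onto floor
drop 2:p onto {1:r}
drop 3:p onto {2:p}
drop 4:q onto {0:q}
drop 5:q onto {4:q}
drop 6:r onto {3:p}
drop 7:r onto {6:r}
ground layer = {0:q, 1:r}
drop-orders for the pieces not yet dropped (sum over which currently-grounded one goes next):
  1 to go: {5} 1  {7} 1
  2 to go: {4,5} 1  {5,7} 2  {6,7} 1
  3 to go: {0,4,5} 1  {3,6,7} 1  {4,5,7} 3  {5,6,7} 3
  4 to go: {0,4,5,7} 4  {2,3,6,7} 1  {3,5,6,7} 4  {4,5,6,7} 6
  5 to go: {0,4,5,6,7} 10  {1,2,3,6,7} 1  {2,3,5,6,7} 5  {3,4,5,6,7} 10
  6 to go: {0,3,4,5,6,7} 20  {1,2,3,5,6,7} 6  {2,3,4,5,6,7} 15
  if 0:q drops first: 21 orders
  if 1:r drops first: 35 orders
heap linearizations: 56

56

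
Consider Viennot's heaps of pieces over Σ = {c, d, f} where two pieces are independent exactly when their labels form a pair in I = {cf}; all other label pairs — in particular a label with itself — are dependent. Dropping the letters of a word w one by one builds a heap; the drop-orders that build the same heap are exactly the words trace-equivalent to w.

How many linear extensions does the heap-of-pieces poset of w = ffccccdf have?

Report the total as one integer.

15

drop 0:f onto floor
drop 1:f onto {0:f}
drop 2:c onto floor
drop 3:c onto {2:c}
drop 4:c onto {3:c}
drop 5:c onto {4:c}
drop 6:d onto {1:f, 5:c}
drop 7:f onto {6:d}
ground layer = {0:f, 2:c}
drop-orders for the pieces not yet dropped (sum over which currently-grounded one goes next):
  1 to go: {7} 1
  2 to go: {6,7} 1
  3 to go: {1,6,7} 1  {5,6,7} 1
  4 to go: {0,1,6,7} 1  {1,5,6,7} 2  {4,5,6,7} 1
  5 to go: {0,1,5,6,7} 3  {1,4,5,6,7} 3  {3,4,5,6,7} 1
  6 to go: {0,1,4,5,6,7} 6  {1,3,4,5,6,7} 4  {2,3,4,5,6,7} 1
  if 0:f drops first: 5 orders
  if 2:c drops first: 10 orders
heap linearizations: 15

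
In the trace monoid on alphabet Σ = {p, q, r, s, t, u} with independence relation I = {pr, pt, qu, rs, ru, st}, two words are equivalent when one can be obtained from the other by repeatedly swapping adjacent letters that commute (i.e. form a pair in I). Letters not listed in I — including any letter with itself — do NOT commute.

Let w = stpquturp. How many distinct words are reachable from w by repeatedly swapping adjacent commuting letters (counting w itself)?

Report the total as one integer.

18

drop 0:s onto floor
drop 1:t onto floor
drop 2:p onto {0:s}
drop 3:q onto {1:t, 2:p}
drop 4:u onto {1:t, 2:p}
drop 5:t onto {3:q, 4:u}
drop 6:u onto {5:t}
drop 7:r onto {5:t}
drop 8:p onto {6:u}
ground layer = {0:s, 1:t}
drop-orders for the pieces not yet dropped (sum over which currently-grounded one goes next):
  1 to go: {7} 1  {8} 1
  2 to go: {6,8} 1  {7,8} 2
  3 to go: {6,7,8} 3
  4 to go: {5,6,7,8} 3
  5 to go: {3,5,6,7,8} 3  {4,5,6,7,8} 3
  6 to go: {3,4,5,6,7,8} 6
  7 to go: {1,3,4,5,6,7,8} 6  {2,3,4,5,6,7,8} 6
  if 0:s drops first: 12 orders
  if 1:t drops first: 6 orders
heap linearizations: 18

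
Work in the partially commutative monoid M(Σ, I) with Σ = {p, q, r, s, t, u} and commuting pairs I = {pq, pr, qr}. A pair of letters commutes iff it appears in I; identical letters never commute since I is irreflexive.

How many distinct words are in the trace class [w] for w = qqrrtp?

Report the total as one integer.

piece 0:q — minimal
piece 1:q rests on {0:q}
piece 2:r — minimal
piece 3:r rests on {2:r}
piece 4:t rests on {1:q, 3:r}
piece 5:p rests on {4:t}
minimal pieces: {0:q, 2:r}
ways to finish when only these pieces remain (= sum over removing one remaining piece with nothing left below it):
  1 left: {5}→1
  2 left: {4,5}→1
  3 left: {1,4,5}→1  {3,4,5}→1
  4 left: {0,1,4,5}→1  {1,3,4,5}→2  {2,3,4,5}→1
  placing 0:q first → 3 extensions
  placing 2:r first → 3 extensions
total linear extensions = 6

6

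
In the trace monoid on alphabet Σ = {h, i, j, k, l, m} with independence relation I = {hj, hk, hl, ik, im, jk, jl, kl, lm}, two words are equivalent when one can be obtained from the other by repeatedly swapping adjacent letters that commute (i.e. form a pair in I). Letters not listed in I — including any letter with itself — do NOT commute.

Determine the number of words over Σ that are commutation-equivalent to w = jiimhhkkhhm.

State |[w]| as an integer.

drop 0:j onto floor
drop 1:i onto {0:j}
drop 2:i onto {1:i}
drop 3:m onto {0:j}
drop 4:h onto {2:i, 3:m}
drop 5:h onto {4:h}
drop 6:k onto {3:m}
drop 7:k onto {6:k}
drop 8:h onto {5:h}
drop 9:h onto {8:h}
drop 10:m onto {7:k, 9:h}
ground layer = {0:j}
drop-orders for the pieces not yet dropped (sum over which currently-grounded one goes next):
  1 to go: {10} 1
  2 to go: {7,10} 1  {9,10} 1
  3 to go: {6,7,10} 1  {7,9,10} 2  {8,9,10} 1
  4 to go: {5,8,9,10} 1  {6,7,9,10} 3  {7,8,9,10} 3
  5 to go: {4,5,8,9,10} 1  {5,7,8,9,10} 4  {6,7,8,9,10} 6
  6 to go: {2,4,5,8,9,10} 1  {4,5,7,8,9,10} 5  {5,6,7,8,9,10} 10
  7 to go: {1,2,4,5,8,9,10} 1  {2,4,5,7,8,9,10} 6  {4,5,6,7,8,9,10} 15
  8 to go: {1,2,4,5,7,8,9,10} 7  {2,4,5,6,7,8,9,10} 21  {3,4,5,6,7,8,9,10} 15
  9 to go: {1,2,4,5,6,7,8,9,10} 28  {2,3,4,5,6,7,8,9,10} 36
  if 0:j drops first: 64 orders

64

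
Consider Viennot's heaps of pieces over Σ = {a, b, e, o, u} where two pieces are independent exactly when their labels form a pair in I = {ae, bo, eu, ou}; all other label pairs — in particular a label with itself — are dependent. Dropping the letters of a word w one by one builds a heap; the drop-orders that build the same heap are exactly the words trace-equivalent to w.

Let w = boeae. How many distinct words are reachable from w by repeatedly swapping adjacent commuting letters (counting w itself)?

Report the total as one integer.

piece 0:b — minimal
piece 1:o — minimal
piece 2:e rests on {0:b, 1:o}
piece 3:a rests on {0:b, 1:o}
piece 4:e rests on {2:e}
minimal pieces: {0:b, 1:o}
ways to finish when only these pieces remain (= sum over removing one remaining piece with nothing left below it):
  1 left: {3}→1  {4}→1
  2 left: {2,4}→1  {3,4}→2
  3 left: {2,3,4}→3
  placing 0:b first → 3 extensions
  placing 1:o first → 3 extensions
total linear extensions = 6

6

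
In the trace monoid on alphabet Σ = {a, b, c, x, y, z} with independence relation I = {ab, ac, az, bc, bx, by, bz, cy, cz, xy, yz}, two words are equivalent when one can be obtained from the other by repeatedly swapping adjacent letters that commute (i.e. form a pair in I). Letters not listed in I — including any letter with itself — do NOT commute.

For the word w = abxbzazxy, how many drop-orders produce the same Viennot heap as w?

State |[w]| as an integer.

0(a) covers ∅
1(b) covers ∅
2(x) covers 0:a
3(b) covers 1:b
4(z) covers 2:x
5(a) covers 2:x
6(z) covers 4:z
7(x) covers 5:a, 6:z
8(y) covers 5:a
floor of heap: 0:a, 1:b
completions by unplaced set U, small U first (add the entries for U minus each lowest piece of U):
  |U|=1: {3}:1  {7}:1  {8}:1
  |U|=2: {1,3}:1  {3,7}:2  {3,8}:2  {6,7}:1  {7,8}:2
  |U|=3: {1,3,7}:3  {1,3,8}:3  {3,6,7}:3  {3,7,8}:6  {4,6,7}:1  {5,7,8}:2  {6,7,8}:3
  |U|=4: {1,3,6,7}:6  {1,3,7,8}:12  {3,4,6,7}:4  {3,5,7,8}:8  {3,6,7,8}:12  {4,6,7,8}:4  {5,6,7,8}:5
  |U|=5: {1,3,4,6,7}:10  {1,3,5,7,8}:20  {1,3,6,7,8}:30  {3,4,6,7,8}:20  {3,5,6,7,8}:25  {4,5,6,7,8}:9
  |U|=6: {1,3,4,6,7,8}:60  {1,3,5,6,7,8}:75  {2,4,5,6,7,8}:9  {3,4,5,6,7,8}:54
  |U|=7: {0,2,4,5,6,7,8}:9  {1,3,4,5,6,7,8}:189  {2,3,4,5,6,7,8}:63
  start at 0(a): 252
  start at 1(b): 72
sum over floor = 324

324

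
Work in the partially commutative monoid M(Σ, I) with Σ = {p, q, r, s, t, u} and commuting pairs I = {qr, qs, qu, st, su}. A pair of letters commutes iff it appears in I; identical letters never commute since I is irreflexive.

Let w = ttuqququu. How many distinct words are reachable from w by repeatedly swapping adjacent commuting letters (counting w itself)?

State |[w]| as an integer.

35

piece 0:t — minimal
piece 1:t rests on {0:t}
piece 2:u rests on {1:t}
piece 3:q rests on {1:t}
piece 4:q rests on {3:q}
piece 5:u rests on {2:u}
piece 6:q rests on {4:q}
piece 7:u rests on {5:u}
piece 8:u rests on {7:u}
minimal pieces: {0:t}
ways to finish when only these pieces remain (= sum over removing one remaining piece with nothing left below it):
  1 left: {6}→1  {8}→1
  2 left: {4,6}→1  {6,8}→2  {7,8}→1
  3 left: {3,4,6}→1  {4,6,8}→3  {5,7,8}→1  {6,7,8}→3
  4 left: {2,5,7,8}→1  {3,4,6,8}→4  {4,6,7,8}→6  {5,6,7,8}→4
  5 left: {2,5,6,7,8}→5  {3,4,6,7,8}→10  {4,5,6,7,8}→10
  6 left: {2,4,5,6,7,8}→15  {3,4,5,6,7,8}→20
  7 left: {2,3,4,5,6,7,8}→35
  placing 0:t first → 35 extensions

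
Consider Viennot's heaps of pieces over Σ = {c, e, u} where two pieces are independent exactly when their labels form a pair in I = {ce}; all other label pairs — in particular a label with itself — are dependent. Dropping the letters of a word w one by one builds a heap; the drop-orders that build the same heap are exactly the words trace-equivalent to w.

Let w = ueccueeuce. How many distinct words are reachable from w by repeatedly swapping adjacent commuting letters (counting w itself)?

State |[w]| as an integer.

0(u) covers ∅
1(e) covers 0:u
2(c) covers 0:u
3(c) covers 2:c
4(u) covers 1:e, 3:c
5(e) covers 4:u
6(e) covers 5:e
7(u) covers 6:e
8(c) covers 7:u
9(e) covers 7:u
floor of heap: 0:u
completions by unplaced set U, small U first (add the entries for U minus each lowest piece of U):
  |U|=1: {8}:1  {9}:1
  |U|=2: {8,9}:2
  |U|=3: {7,8,9}:2
  |U|=4: {6,7,8,9}:2
  |U|=5: {5,6,7,8,9}:2
  |U|=6: {4,5,6,7,8,9}:2
  |U|=7: {1,4,5,6,7,8,9}:2  {3,4,5,6,7,8,9}:2
  |U|=8: {1,3,4,5,6,7,8,9}:4  {2,3,4,5,6,7,8,9}:2
  start at 0(u): 6

6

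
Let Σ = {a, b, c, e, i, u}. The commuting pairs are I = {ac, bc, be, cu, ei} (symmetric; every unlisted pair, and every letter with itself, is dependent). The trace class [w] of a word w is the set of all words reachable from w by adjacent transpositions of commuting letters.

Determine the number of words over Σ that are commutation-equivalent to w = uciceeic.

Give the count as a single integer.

#0=u has no predecessor
#1=c has no predecessor
#2=i depends on [0:u, 1:c]
#3=c depends on [2:i]
#4=e depends on [3:c]
#5=e depends on [4:e]
#6=i depends on [3:c]
#7=c depends on [5:e, 6:i]
sources: [0:u, 1:c]
N(rest) = Σ N(rest − s) over sources s of rest; N(one piece) = 1:
  size 1 → [7]=1
  size 2 → [5,7]=1  [6,7]=1
  size 3 → [4,5,7]=1  [5,6,7]=2
  size 4 → [4,5,6,7]=3
  size 5 → [3,4,5,6,7]=3
  size 6 → [2,3,4,5,6,7]=3
  first=0(u) contributes 3
  first=1(c) contributes 3
|[w]| = 6

6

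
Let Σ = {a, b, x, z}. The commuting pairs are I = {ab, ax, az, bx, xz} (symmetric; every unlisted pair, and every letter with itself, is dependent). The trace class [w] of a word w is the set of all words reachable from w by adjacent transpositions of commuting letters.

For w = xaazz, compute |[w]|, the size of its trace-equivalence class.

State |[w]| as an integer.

30

#0=x has no predecessor
#1=a has no predecessor
#2=a depends on [1:a]
#3=z has no predecessor
#4=z depends on [3:z]
sources: [0:x, 1:a, 3:z]
N(rest) = Σ N(rest − s) over sources s of rest; N(one piece) = 1:
  size 1 → [0]=1  [2]=1  [4]=1
  size 2 → [0,2]=2  [0,4]=2  [1,2]=1  [2,4]=2  [3,4]=1
  size 3 → [0,1,2]=3  [0,2,4]=6  [0,3,4]=3  [1,2,4]=3  [2,3,4]=3
  first=0(x) contributes 6
  first=1(a) contributes 12
  first=3(z) contributes 12
|[w]| = 30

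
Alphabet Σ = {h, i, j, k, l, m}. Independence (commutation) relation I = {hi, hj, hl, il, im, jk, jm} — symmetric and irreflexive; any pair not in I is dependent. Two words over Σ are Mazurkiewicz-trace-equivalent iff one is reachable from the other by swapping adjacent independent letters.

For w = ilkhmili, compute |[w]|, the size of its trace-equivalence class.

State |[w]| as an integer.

drop 0:i onto floor
drop 1:l onto floor
drop 2:k onto {0:i, 1:l}
drop 3:h onto {2:k}
drop 4:m onto {3:h}
drop 5:i onto {2:k}
drop 6:l onto {4:m}
drop 7:i onto {5:i}
ground layer = {0:i, 1:l}
drop-orders for the pieces not yet dropped (sum over which currently-grounded one goes next):
  1 to go: {6} 1  {7} 1
  2 to go: {4,6} 1  {5,7} 1  {6,7} 2
  3 to go: {3,4,6} 1  {4,6,7} 3  {5,6,7} 3
  4 to go: {3,4,6,7} 4  {4,5,6,7} 6
  5 to go: {3,4,5,6,7} 10
  6 to go: {2,3,4,5,6,7} 10
  if 0:i drops first: 10 orders
  if 1:l drops first: 10 orders
heap linearizations: 20

20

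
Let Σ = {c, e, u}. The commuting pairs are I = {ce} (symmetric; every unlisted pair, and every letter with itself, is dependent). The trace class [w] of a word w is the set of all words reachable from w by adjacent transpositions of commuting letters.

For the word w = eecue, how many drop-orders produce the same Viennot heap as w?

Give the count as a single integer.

3

0(e) covers ∅
1(e) covers 0:e
2(c) covers ∅
3(u) covers 1:e, 2:c
4(e) covers 3:u
floor of heap: 0:e, 2:c
completions by unplaced set U, small U first (add the entries for U minus each lowest piece of U):
  |U|=1: {4}:1
  |U|=2: {3,4}:1
  |U|=3: {1,3,4}:1  {2,3,4}:1
  start at 0(e): 2
  start at 2(c): 1
sum over floor = 3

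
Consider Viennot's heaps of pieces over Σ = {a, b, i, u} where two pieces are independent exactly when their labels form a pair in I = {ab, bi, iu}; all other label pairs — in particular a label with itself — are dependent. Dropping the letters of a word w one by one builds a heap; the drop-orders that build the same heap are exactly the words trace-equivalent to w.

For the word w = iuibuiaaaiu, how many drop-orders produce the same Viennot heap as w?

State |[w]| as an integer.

0(i) covers ∅
1(u) covers ∅
2(i) covers 0:i
3(b) covers 1:u
4(u) covers 3:b
5(i) covers 2:i
6(a) covers 4:u, 5:i
7(a) covers 6:a
8(a) covers 7:a
9(i) covers 8:a
10(u) covers 8:a
floor of heap: 0:i, 1:u
completions by unplaced set U, small U first (add the entries for U minus each lowest piece of U):
  |U|=1: {9}:1  {10}:1
  |U|=2: {9,10}:2
  |U|=3: {8,9,10}:2
  |U|=4: {7,8,9,10}:2
  |U|=5: {6,7,8,9,10}:2
  |U|=6: {4,6,7,8,9,10}:2  {5,6,7,8,9,10}:2
  |U|=7: {2,5,6,7,8,9,10}:2  {3,4,6,7,8,9,10}:2  {4,5,6,7,8,9,10}:4
  |U|=8: {0,2,5,6,7,8,9,10}:2  {1,3,4,6,7,8,9,10}:2  {2,4,5,6,7,8,9,10}:6  {3,4,5,6,7,8,9,10}:6
  |U|=9: {0,2,4,5,6,7,8,9,10}:8  {1,3,4,5,6,7,8,9,10}:8  {2,3,4,5,6,7,8,9,10}:12
  start at 0(i): 20
  start at 1(u): 20
sum over floor = 40

40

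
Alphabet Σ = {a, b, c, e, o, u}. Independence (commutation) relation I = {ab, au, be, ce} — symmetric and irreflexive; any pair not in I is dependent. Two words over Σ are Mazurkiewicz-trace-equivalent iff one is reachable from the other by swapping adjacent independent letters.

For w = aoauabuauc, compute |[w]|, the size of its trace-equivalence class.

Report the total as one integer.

35

piece 0:a — minimal
piece 1:o rests on {0:a}
piece 2:a rests on {1:o}
piece 3:u rests on {1:o}
piece 4:a rests on {2:a}
piece 5:b rests on {3:u}
piece 6:u rests on {5:b}
piece 7:a rests on {4:a}
piece 8:u rests on {6:u}
piece 9:c rests on {7:a, 8:u}
minimal pieces: {0:a}
ways to finish when only these pieces remain (= sum over removing one remaining piece with nothing left below it):
  1 left: {9}→1
  2 left: {7,9}→1  {8,9}→1
  3 left: {4,7,9}→1  {6,8,9}→1  {7,8,9}→2
  4 left: {2,4,7,9}→1  {4,7,8,9}→3  {5,6,8,9}→1  {6,7,8,9}→3
  5 left: {2,4,7,8,9}→4  {3,5,6,8,9}→1  {4,6,7,8,9}→6  {5,6,7,8,9}→4
  6 left: {2,4,6,7,8,9}→10  {3,5,6,7,8,9}→5  {4,5,6,7,8,9}→10
  7 left: {2,4,5,6,7,8,9}→20  {3,4,5,6,7,8,9}→15
  8 left: {2,3,4,5,6,7,8,9}→35
  placing 0:a first → 35 extensions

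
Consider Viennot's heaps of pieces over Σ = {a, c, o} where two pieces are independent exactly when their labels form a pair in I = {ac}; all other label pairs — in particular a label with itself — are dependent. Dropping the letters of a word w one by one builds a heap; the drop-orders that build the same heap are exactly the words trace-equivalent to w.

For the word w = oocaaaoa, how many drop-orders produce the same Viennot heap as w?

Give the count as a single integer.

0(o) covers ∅
1(o) covers 0:o
2(c) covers 1:o
3(a) covers 1:o
4(a) covers 3:a
5(a) covers 4:a
6(o) covers 2:c, 5:a
7(a) covers 6:o
floor of heap: 0:o
completions by unplaced set U, small U first (add the entries for U minus each lowest piece of U):
  |U|=1: {7}:1
  |U|=2: {6,7}:1
  |U|=3: {2,6,7}:1  {5,6,7}:1
  |U|=4: {2,5,6,7}:2  {4,5,6,7}:1
  |U|=5: {2,4,5,6,7}:3  {3,4,5,6,7}:1
  |U|=6: {2,3,4,5,6,7}:4
  start at 0(o): 4

4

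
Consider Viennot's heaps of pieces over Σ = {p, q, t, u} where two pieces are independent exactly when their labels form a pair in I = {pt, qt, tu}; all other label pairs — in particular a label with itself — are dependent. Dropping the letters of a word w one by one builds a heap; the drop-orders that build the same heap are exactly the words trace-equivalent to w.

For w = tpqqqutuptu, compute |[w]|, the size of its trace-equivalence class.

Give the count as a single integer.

piece 0:t — minimal
piece 1:p — minimal
piece 2:q rests on {1:p}
piece 3:q rests on {2:q}
piece 4:q rests on {3:q}
piece 5:u rests on {4:q}
piece 6:t rests on {0:t}
piece 7:u rests on {5:u}
piece 8:p rests on {7:u}
piece 9:t rests on {6:t}
piece 10:u rests on {8:p}
minimal pieces: {0:t, 1:p}
ways to finish when only these pieces remain (= sum over removing one remaining piece with nothing left below it):
  1 left: {9}→1  {10}→1
  2 left: {6,9}→1  {8,10}→1  {9,10}→2
  3 left: {0,6,9}→1  {6,9,10}→3  {7,8,10}→1  {8,9,10}→3
  4 left: {0,6,9,10}→4  {5,7,8,10}→1  {6,8,9,10}→6  {7,8,9,10}→4
  5 left: {0,6,8,9,10}→10  {4,5,7,8,10}→1  {5,7,8,9,10}→5  {6,7,8,9,10}→10
  6 left: {0,6,7,8,9,10}→20  {3,4,5,7,8,10}→1  {4,5,7,8,9,10}→6  {5,6,7,8,9,10}→15
  7 left: {0,5,6,7,8,9,10}→35  {2,3,4,5,7,8,10}→1  {3,4,5,7,8,9,10}→7  {4,5,6,7,8,9,10}→21
  8 left: {0,4,5,6,7,8,9,10}→56  {1,2,3,4,5,7,8,10}→1  {2,3,4,5,7,8,9,10}→8  {3,4,5,6,7,8,9,10}→28
  9 left: {0,3,4,5,6,7,8,9,10}→84  {1,2,3,4,5,7,8,9,10}→9  {2,3,4,5,6,7,8,9,10}→36
  placing 0:t first → 45 extensions
  placing 1:p first → 120 extensions
total linear extensions = 165

165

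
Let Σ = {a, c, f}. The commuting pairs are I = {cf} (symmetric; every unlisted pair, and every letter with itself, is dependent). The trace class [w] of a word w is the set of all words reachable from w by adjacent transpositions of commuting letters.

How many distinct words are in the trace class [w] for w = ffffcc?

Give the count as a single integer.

15

#0=f has no predecessor
#1=f depends on [0:f]
#2=f depends on [1:f]
#3=f depends on [2:f]
#4=c has no predecessor
#5=c depends on [4:c]
sources: [0:f, 4:c]
N(rest) = Σ N(rest − s) over sources s of rest; N(one piece) = 1:
  size 1 → [3]=1  [5]=1
  size 2 → [2,3]=1  [3,5]=2  [4,5]=1
  size 3 → [1,2,3]=1  [2,3,5]=3  [3,4,5]=3
  size 4 → [0,1,2,3]=1  [1,2,3,5]=4  [2,3,4,5]=6
  first=0(f) contributes 10
  first=4(c) contributes 5
|[w]| = 15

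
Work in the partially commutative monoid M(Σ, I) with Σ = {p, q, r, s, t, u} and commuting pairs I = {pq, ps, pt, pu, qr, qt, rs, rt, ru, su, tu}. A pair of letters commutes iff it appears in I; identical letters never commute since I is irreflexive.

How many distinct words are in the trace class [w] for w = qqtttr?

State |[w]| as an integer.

60

drop 0:q onto floor
drop 1:q onto {0:q}
drop 2:t onto floor
drop 3:t onto {2:t}
drop 4:t onto {3:t}
drop 5:r onto floor
ground layer = {0:q, 2:t, 5:r}
drop-orders for the pieces not yet dropped (sum over which currently-grounded one goes next):
  1 to go: {1} 1  {4} 1  {5} 1
  2 to go: {0,1} 1  {1,4} 2  {1,5} 2  {3,4} 1  {4,5} 2
  3 to go: {0,1,4} 3  {0,1,5} 3  {1,3,4} 3  {1,4,5} 6  {2,3,4} 1  {3,4,5} 3
  4 to go: {0,1,3,4} 6  {0,1,4,5} 12  {1,2,3,4} 4  {1,3,4,5} 12  {2,3,4,5} 4
  if 0:q drops first: 20 orders
  if 2:t drops first: 30 orders
  if 5:r drops first: 10 orders
heap linearizations: 60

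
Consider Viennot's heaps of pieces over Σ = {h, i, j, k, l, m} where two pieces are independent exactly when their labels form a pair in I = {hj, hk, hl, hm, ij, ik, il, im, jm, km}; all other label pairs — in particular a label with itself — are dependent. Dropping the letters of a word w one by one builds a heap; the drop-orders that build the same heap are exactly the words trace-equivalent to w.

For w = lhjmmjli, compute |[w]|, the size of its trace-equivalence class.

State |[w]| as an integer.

piece 0:l — minimal
piece 1:h — minimal
piece 2:j rests on {0:l}
piece 3:m rests on {0:l}
piece 4:m rests on {3:m}
piece 5:j rests on {2:j}
piece 6:l rests on {4:m, 5:j}
piece 7:i rests on {1:h}
minimal pieces: {0:l, 1:h}
ways to finish when only these pieces remain (= sum over removing one remaining piece with nothing left below it):
  1 left: {6}→1  {7}→1
  2 left: {1,7}→1  {4,6}→1  {5,6}→1  {6,7}→2
  3 left: {1,6,7}→3  {2,5,6}→1  {3,4,6}→1  {4,5,6}→2  {4,6,7}→3  {5,6,7}→3
  4 left: {1,4,6,7}→6  {1,5,6,7}→6  {2,4,5,6}→3  {2,5,6,7}→4  {3,4,5,6}→3  {3,4,6,7}→4  {4,5,6,7}→8
  5 left: {1,2,5,6,7}→10  {1,3,4,6,7}→10  {1,4,5,6,7}→20  {2,3,4,5,6}→6  {2,4,5,6,7}→15  {3,4,5,6,7}→15
  6 left: {0,2,3,4,5,6}→6  {1,2,4,5,6,7}→45  {1,3,4,5,6,7}→45  {2,3,4,5,6,7}→36
  placing 0:l first → 126 extensions
  placing 1:h first → 42 extensions
total linear extensions = 168

168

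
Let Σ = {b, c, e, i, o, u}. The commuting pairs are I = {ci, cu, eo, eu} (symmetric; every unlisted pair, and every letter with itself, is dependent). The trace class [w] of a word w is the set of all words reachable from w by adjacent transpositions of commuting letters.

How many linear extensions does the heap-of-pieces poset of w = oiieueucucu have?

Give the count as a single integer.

piece 0:o — minimal
piece 1:i rests on {0:o}
piece 2:i rests on {1:i}
piece 3:e rests on {2:i}
piece 4:u rests on {2:i}
piece 5:e rests on {3:e}
piece 6:u rests on {4:u}
piece 7:c rests on {5:e}
piece 8:u rests on {6:u}
piece 9:c rests on {7:c}
piece 10:u rests on {8:u}
minimal pieces: {0:o}
ways to finish when only these pieces remain (= sum over removing one remaining piece with nothing left below it):
  1 left: {9}→1  {10}→1
  2 left: {7,9}→1  {8,10}→1  {9,10}→2
  3 left: {5,7,9}→1  {6,8,10}→1  {7,9,10}→3  {8,9,10}→3
  4 left: {3,5,7,9}→1  {4,6,8,10}→1  {5,7,9,10}→4  {6,8,9,10}→4  {7,8,9,10}→6
  5 left: {3,5,7,9,10}→5  {4,6,8,9,10}→5  {5,7,8,9,10}→10  {6,7,8,9,10}→10
  6 left: {3,5,7,8,9,10}→15  {4,6,7,8,9,10}→15  {5,6,7,8,9,10}→20
  7 left: {3,5,6,7,8,9,10}→35  {4,5,6,7,8,9,10}→35
  8 left: {3,4,5,6,7,8,9,10}→70
  9 left: {2,3,4,5,6,7,8,9,10}→70
  placing 0:o first → 70 extensions

70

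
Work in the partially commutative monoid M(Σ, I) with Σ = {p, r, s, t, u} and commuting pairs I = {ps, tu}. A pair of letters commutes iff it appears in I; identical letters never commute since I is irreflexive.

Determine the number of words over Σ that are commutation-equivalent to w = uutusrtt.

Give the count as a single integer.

piece 0:u — minimal
piece 1:u rests on {0:u}
piece 2:t — minimal
piece 3:u rests on {1:u}
piece 4:s rests on {2:t, 3:u}
piece 5:r rests on {4:s}
piece 6:t rests on {5:r}
piece 7:t rests on {6:t}
minimal pieces: {0:u, 2:t}
ways to finish when only these pieces remain (= sum over removing one remaining piece with nothing left below it):
  1 left: {7}→1
  2 left: {6,7}→1
  3 left: {5,6,7}→1
  4 left: {4,5,6,7}→1
  5 left: {2,4,5,6,7}→1  {3,4,5,6,7}→1
  6 left: {1,3,4,5,6,7}→1  {2,3,4,5,6,7}→2
  placing 0:u first → 3 extensions
  placing 2:t first → 1 extensions
total linear extensions = 4

4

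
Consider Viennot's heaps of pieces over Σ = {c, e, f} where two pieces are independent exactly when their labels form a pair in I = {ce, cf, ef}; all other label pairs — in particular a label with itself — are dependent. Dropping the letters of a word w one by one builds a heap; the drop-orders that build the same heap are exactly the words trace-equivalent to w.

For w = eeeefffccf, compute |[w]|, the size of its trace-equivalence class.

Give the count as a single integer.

3150

piece 0:e — minimal
piece 1:e rests on {0:e}
piece 2:e rests on {1:e}
piece 3:e rests on {2:e}
piece 4:f — minimal
piece 5:f rests on {4:f}
piece 6:f rests on {5:f}
piece 7:c — minimal
piece 8:c rests on {7:c}
piece 9:f rests on {6:f}
minimal pieces: {0:e, 4:f, 7:c}
ways to finish when only these pieces remain (= sum over removing one remaining piece with nothing left below it):
  1 left: {3}→1  {8}→1  {9}→1
  2 left: {2,3}→1  {3,8}→2  {3,9}→2  {6,9}→1  {7,8}→1  {8,9}→2
  3 left: {1,2,3}→1  {2,3,8}→3  {2,3,9}→3  {3,6,9}→3  {3,7,8}→3  {3,8,9}→6  {5,6,9}→1  {6,8,9}→3  {7,8,9}→3
  4 left: {0,1,2,3}→1  {1,2,3,8}→4  {1,2,3,9}→4  {2,3,6,9}→6  {2,3,7,8}→6  {2,3,8,9}→12  {3,5,6,9}→4  {3,6,8,9}→12  {3,7,8,9}→12  {4,5,6,9}→1  {5,6,8,9}→4  {6,7,8,9}→6
  5 left: {0,1,2,3,8}→5  {0,1,2,3,9}→5  {1,2,3,6,9}→10  {1,2,3,7,8}→10  {1,2,3,8,9}→20  {2,3,5,6,9}→10  {2,3,6,8,9}→30  {2,3,7,8,9}→30  {3,4,5,6,9}→5  {3,5,6,8,9}→20  {3,6,7,8,9}→30  {4,5,6,8,9}→5  {5,6,7,8,9}→10
  6 left: {0,1,2,3,6,9}→15  {0,1,2,3,7,8}→15  {0,1,2,3,8,9}→30  {1,2,3,5,6,9}→20  {1,2,3,6,8,9}→60  {1,2,3,7,8,9}→60  {2,3,4,5,6,9}→15  {2,3,5,6,8,9}→60  {2,3,6,7,8,9}→90  {3,4,5,6,8,9}→30  {3,5,6,7,8,9}→60  {4,5,6,7,8,9}→15
  7 left: {0,1,2,3,5,6,9}→35  {0,1,2,3,6,8,9}→105  {0,1,2,3,7,8,9}→105  {1,2,3,4,5,6,9}→35  {1,2,3,5,6,8,9}→140  {1,2,3,6,7,8,9}→210  {2,3,4,5,6,8,9}→105  {2,3,5,6,7,8,9}→210  {3,4,5,6,7,8,9}→105
  8 left: {0,1,2,3,4,5,6,9}→70  {0,1,2,3,5,6,8,9}→280  {0,1,2,3,6,7,8,9}→420  {1,2,3,4,5,6,8,9}→280  {1,2,3,5,6,7,8,9}→560  {2,3,4,5,6,7,8,9}→420
  placing 0:e first → 1260 extensions
  placing 4:f first → 1260 extensions
  placing 7:c first → 630 extensions
total linear extensions = 3150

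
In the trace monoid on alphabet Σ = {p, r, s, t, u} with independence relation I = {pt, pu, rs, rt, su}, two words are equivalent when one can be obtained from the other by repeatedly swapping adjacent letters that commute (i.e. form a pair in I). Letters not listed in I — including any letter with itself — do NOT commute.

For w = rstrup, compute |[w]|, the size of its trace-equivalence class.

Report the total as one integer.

15

drop 0:r onto floor
drop 1:s onto floor
drop 2:t onto {1:s}
drop 3:r onto {0:r}
drop 4:u onto {2:t, 3:r}
drop 5:p onto {1:s, 3:r}
ground layer = {0:r, 1:s}
drop-orders for the pieces not yet dropped (sum over which currently-grounded one goes next):
  1 to go: {4} 1  {5} 1
  2 to go: {2,4} 1  {4,5} 2
  3 to go: {2,4,5} 3  {3,4,5} 2
  4 to go: {0,3,4,5} 2  {1,2,4,5} 3  {2,3,4,5} 5
  if 0:r drops first: 8 orders
  if 1:s drops first: 7 orders
heap linearizations: 15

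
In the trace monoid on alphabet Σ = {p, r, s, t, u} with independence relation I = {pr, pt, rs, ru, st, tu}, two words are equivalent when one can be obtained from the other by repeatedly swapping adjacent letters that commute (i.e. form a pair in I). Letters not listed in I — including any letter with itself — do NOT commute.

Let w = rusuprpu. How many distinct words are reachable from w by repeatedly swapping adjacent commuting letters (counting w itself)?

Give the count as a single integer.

0(r) covers ∅
1(u) covers ∅
2(s) covers 1:u
3(u) covers 2:s
4(p) covers 3:u
5(r) covers 0:r
6(p) covers 4:p
7(u) covers 6:p
floor of heap: 0:r, 1:u
completions by unplaced set U, small U first (add the entries for U minus each lowest piece of U):
  |U|=1: {5}:1  {7}:1
  |U|=2: {0,5}:1  {5,7}:2  {6,7}:1
  |U|=3: {0,5,7}:3  {4,6,7}:1  {5,6,7}:3
  |U|=4: {0,5,6,7}:6  {3,4,6,7}:1  {4,5,6,7}:4
  |U|=5: {0,4,5,6,7}:10  {2,3,4,6,7}:1  {3,4,5,6,7}:5
  |U|=6: {0,3,4,5,6,7}:15  {1,2,3,4,6,7}:1  {2,3,4,5,6,7}:6
  start at 0(r): 7
  start at 1(u): 21
sum over floor = 28

28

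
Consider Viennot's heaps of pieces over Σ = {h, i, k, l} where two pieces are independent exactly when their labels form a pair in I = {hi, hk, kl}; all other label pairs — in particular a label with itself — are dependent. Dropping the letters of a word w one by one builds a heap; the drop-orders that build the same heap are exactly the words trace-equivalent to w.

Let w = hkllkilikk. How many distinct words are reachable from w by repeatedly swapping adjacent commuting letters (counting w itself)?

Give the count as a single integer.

10

drop 0:h onto floor
drop 1:k onto floor
drop 2:l onto {0:h}
drop 3:l onto {2:l}
drop 4:k onto {1:k}
drop 5:i onto {3:l, 4:k}
drop 6:l onto {5:i}
drop 7:i onto {6:l}
drop 8:k onto {7:i}
drop 9:k onto {8:k}
ground layer = {0:h, 1:k}
drop-orders for the pieces not yet dropped (sum over which currently-grounded one goes next):
  1 to go: {9} 1
  2 to go: {8,9} 1
  3 to go: {7,8,9} 1
  4 to go: {6,7,8,9} 1
  5 to go: {5,6,7,8,9} 1
  6 to go: {3,5,6,7,8,9} 1  {4,5,6,7,8,9} 1
  7 to go: {1,4,5,6,7,8,9} 1  {2,3,5,6,7,8,9} 1  {3,4,5,6,7,8,9} 2
  8 to go: {0,2,3,5,6,7,8,9} 1  {1,3,4,5,6,7,8,9} 3  {2,3,4,5,6,7,8,9} 3
  if 0:h drops first: 6 orders
  if 1:k drops first: 4 orders
heap linearizations: 10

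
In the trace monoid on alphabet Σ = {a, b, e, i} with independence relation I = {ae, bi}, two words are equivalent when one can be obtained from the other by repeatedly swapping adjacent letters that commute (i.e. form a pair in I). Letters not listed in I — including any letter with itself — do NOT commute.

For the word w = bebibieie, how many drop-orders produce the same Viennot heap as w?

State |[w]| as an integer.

6

piece 0:b — minimal
piece 1:e rests on {0:b}
piece 2:b rests on {1:e}
piece 3:i rests on {1:e}
piece 4:b rests on {2:b}
piece 5:i rests on {3:i}
piece 6:e rests on {4:b, 5:i}
piece 7:i rests on {6:e}
piece 8:e rests on {7:i}
minimal pieces: {0:b}
ways to finish when only these pieces remain (= sum over removing one remaining piece with nothing left below it):
  1 left: {8}→1
  2 left: {7,8}→1
  3 left: {6,7,8}→1
  4 left: {4,6,7,8}→1  {5,6,7,8}→1
  5 left: {2,4,6,7,8}→1  {3,5,6,7,8}→1  {4,5,6,7,8}→2
  6 left: {2,4,5,6,7,8}→3  {3,4,5,6,7,8}→3
  7 left: {2,3,4,5,6,7,8}→6
  placing 0:b first → 6 extensions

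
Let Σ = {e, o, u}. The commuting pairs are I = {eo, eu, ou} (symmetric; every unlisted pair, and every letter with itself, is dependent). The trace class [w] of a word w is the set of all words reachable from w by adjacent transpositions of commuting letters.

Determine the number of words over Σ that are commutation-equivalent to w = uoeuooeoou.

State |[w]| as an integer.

2520

drop 0:u onto floor
drop 1:o onto floor
drop 2:e onto floor
drop 3:u onto {0:u}
drop 4:o onto {1:o}
drop 5:o onto {4:o}
drop 6:e onto {2:e}
drop 7:o onto {5:o}
drop 8:o onto {7:o}
drop 9:u onto {3:u}
ground layer = {0:u, 1:o, 2:e}
drop-orders for the pieces not yet dropped (sum over which currently-grounded one goes next):
  1 to go: {6} 1  {8} 1  {9} 1
  2 to go: {2,6} 1  {3,9} 1  {6,8} 2  {6,9} 2  {7,8} 1  {8,9} 2
  3 to go: {0,3,9} 1  {2,6,8} 3  {2,6,9} 3  {3,6,9} 3  {3,8,9} 3  {5,7,8} 1  {6,7,8} 3  {6,8,9} 6  {7,8,9} 3
  4 to go: {0,3,6,9} 4  {0,3,8,9} 4  {2,3,6,9} 6  {2,6,7,8} 6  {2,6,8,9} 12  {3,6,8,9} 12  {3,7,8,9} 6  {4,5,7,8} 1  {5,6,7,8} 4  {5,7,8,9} 4  {6,7,8,9} 12
  5 to go: {0,2,3,6,9} 10  {0,3,6,8,9} 20  {0,3,7,8,9} 10  {1,4,5,7,8} 1  {2,3,6,8,9} 30  {2,5,6,7,8} 10  {2,6,7,8,9} 30  {3,5,7,8,9} 10  {3,6,7,8,9} 30  {4,5,6,7,8} 5  {4,5,7,8,9} 5  {5,6,7,8,9} 20
  6 to go: {0,2,3,6,8,9} 60  {0,3,5,7,8,9} 20  {0,3,6,7,8,9} 60  {1,4,5,6,7,8} 6  {1,4,5,7,8,9} 6  {2,3,6,7,8,9} 90  {2,4,5,6,7,8} 15  {2,5,6,7,8,9} 60  {3,4,5,7,8,9} 15  {3,5,6,7,8,9} 60  {4,5,6,7,8,9} 30
  7 to go: {0,2,3,6,7,8,9} 210  {0,3,4,5,7,8,9} 35  {0,3,5,6,7,8,9} 140  {1,2,4,5,6,7,8} 21  {1,3,4,5,7,8,9} 21  {1,4,5,6,7,8,9} 42  {2,3,5,6,7,8,9} 210  {2,4,5,6,7,8,9} 105  {3,4,5,6,7,8,9} 105
  8 to go: {0,1,3,4,5,7,8,9} 56  {0,2,3,5,6,7,8,9} 560  {0,3,4,5,6,7,8,9} 280  {1,2,4,5,6,7,8,9} 168  {1,3,4,5,6,7,8,9} 168  {2,3,4,5,6,7,8,9} 420
  if 0:u drops first: 756 orders
  if 1:o drops first: 1260 orders
  if 2:e drops first: 504 orders
heap linearizations: 2520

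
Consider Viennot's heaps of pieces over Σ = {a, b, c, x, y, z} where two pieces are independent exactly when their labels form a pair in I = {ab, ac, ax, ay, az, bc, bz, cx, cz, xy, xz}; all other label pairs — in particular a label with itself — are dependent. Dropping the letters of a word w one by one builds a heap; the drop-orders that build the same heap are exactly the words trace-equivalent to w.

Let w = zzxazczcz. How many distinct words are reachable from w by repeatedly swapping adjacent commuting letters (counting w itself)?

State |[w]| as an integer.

1512

drop 0:z onto floor
drop 1:z onto {0:z}
drop 2:x onto floor
drop 3:a onto floor
drop 4:z onto {1:z}
drop 5:c onto floor
drop 6:z onto {4:z}
drop 7:c onto {5:c}
drop 8:z onto {6:z}
ground layer = {0:z, 2:x, 3:a, 5:c}
drop-orders for the pieces not yet dropped (sum over which currently-grounded one goes next):
  1 to go: {2} 1  {3} 1  {7} 1  {8} 1
  2 to go: {2,3} 2  {2,7} 2  {2,8} 2  {3,7} 2  {3,8} 2  {5,7} 1  {6,8} 1  {7,8} 2
  3 to go: {2,3,7} 6  {2,3,8} 6  {2,5,7} 3  {2,6,8} 3  {2,7,8} 6  {3,5,7} 3  {3,6,8} 3  {3,7,8} 6  {4,6,8} 1  {5,7,8} 3  {6,7,8} 3
  4 to go: {1,4,6,8} 1  {2,3,5,7} 12  {2,3,6,8} 12  {2,3,7,8} 24  {2,4,6,8} 4  {2,5,7,8} 12  {2,6,7,8} 12  {3,4,6,8} 4  {3,5,7,8} 12  {3,6,7,8} 12  {4,6,7,8} 4  {5,6,7,8} 6
  5 to go: {0,1,4,6,8} 1  {1,2,4,6,8} 5  {1,3,4,6,8} 5  {1,4,6,7,8} 5  {2,3,4,6,8} 20  {2,3,5,7,8} 60  {2,3,6,7,8} 60  {2,4,6,7,8} 20  {2,5,6,7,8} 30  {3,4,6,7,8} 20  {3,5,6,7,8} 30  {4,5,6,7,8} 10
  6 to go: {0,1,2,4,6,8} 6  {0,1,3,4,6,8} 6  {0,1,4,6,7,8} 6  {1,2,3,4,6,8} 30  {1,2,4,6,7,8} 30  {1,3,4,6,7,8} 30  {1,4,5,6,7,8} 15  {2,3,4,6,7,8} 120  {2,3,5,6,7,8} 180  {2,4,5,6,7,8} 60  {3,4,5,6,7,8} 60
  7 to go: {0,1,2,3,4,6,8} 42  {0,1,2,4,6,7,8} 42  {0,1,3,4,6,7,8} 42  {0,1,4,5,6,7,8} 21  {1,2,3,4,6,7,8} 210  {1,2,4,5,6,7,8} 105  {1,3,4,5,6,7,8} 105  {2,3,4,5,6,7,8} 420
  if 0:z drops first: 840 orders
  if 2:x drops first: 168 orders
  if 3:a drops first: 168 orders
  if 5:c drops first: 336 orders
heap linearizations: 1512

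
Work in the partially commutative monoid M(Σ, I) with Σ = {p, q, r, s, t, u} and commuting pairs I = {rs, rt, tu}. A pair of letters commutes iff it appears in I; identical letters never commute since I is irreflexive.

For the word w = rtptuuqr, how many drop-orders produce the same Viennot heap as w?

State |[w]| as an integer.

drop 0:r onto floor
drop 1:t onto floor
drop 2:p onto {0:r, 1:t}
drop 3:t onto {2:p}
drop 4:u onto {2:p}
drop 5:u onto {4:u}
drop 6:q onto {3:t, 5:u}
drop 7:r onto {6:q}
ground layer = {0:r, 1:t}
drop-orders for the pieces not yet dropped (sum over which currently-grounded one goes next):
  1 to go: {7} 1
  2 to go: {6,7} 1
  3 to go: {3,6,7} 1  {5,6,7} 1
  4 to go: {3,5,6,7} 2  {4,5,6,7} 1
  5 to go: {3,4,5,6,7} 3
  6 to go: {2,3,4,5,6,7} 3
  if 0:r drops first: 3 orders
  if 1:t drops first: 3 orders
heap linearizations: 6

6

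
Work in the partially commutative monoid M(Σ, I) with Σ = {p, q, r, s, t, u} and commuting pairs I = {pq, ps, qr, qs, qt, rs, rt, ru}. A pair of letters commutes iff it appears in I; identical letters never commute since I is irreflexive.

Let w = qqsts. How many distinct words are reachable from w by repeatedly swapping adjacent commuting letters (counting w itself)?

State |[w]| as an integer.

10

piece 0:q — minimal
piece 1:q rests on {0:q}
piece 2:s — minimal
piece 3:t rests on {2:s}
piece 4:s rests on {3:t}
minimal pieces: {0:q, 2:s}
ways to finish when only these pieces remain (= sum over removing one remaining piece with nothing left below it):
  1 left: {1}→1  {4}→1
  2 left: {0,1}→1  {1,4}→2  {3,4}→1
  3 left: {0,1,4}→3  {1,3,4}→3  {2,3,4}→1
  placing 0:q first → 4 extensions
  placing 2:s first → 6 extensions
total linear extensions = 10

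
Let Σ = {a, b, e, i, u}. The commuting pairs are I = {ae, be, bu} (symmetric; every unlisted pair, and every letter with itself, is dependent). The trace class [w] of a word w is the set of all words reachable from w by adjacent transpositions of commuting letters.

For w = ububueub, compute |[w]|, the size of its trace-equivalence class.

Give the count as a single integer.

56

0(u) covers ∅
1(b) covers ∅
2(u) covers 0:u
3(b) covers 1:b
4(u) covers 2:u
5(e) covers 4:u
6(u) covers 5:e
7(b) covers 3:b
floor of heap: 0:u, 1:b
completions by unplaced set U, small U first (add the entries for U minus each lowest piece of U):
  |U|=1: {6}:1  {7}:1
  |U|=2: {3,7}:1  {5,6}:1  {6,7}:2
  |U|=3: {1,3,7}:1  {3,6,7}:3  {4,5,6}:1  {5,6,7}:3
  |U|=4: {1,3,6,7}:4  {2,4,5,6}:1  {3,5,6,7}:6  {4,5,6,7}:4
  |U|=5: {0,2,4,5,6}:1  {1,3,5,6,7}:10  {2,4,5,6,7}:5  {3,4,5,6,7}:10
  |U|=6: {0,2,4,5,6,7}:6  {1,3,4,5,6,7}:20  {2,3,4,5,6,7}:15
  start at 0(u): 35
  start at 1(b): 21
sum over floor = 56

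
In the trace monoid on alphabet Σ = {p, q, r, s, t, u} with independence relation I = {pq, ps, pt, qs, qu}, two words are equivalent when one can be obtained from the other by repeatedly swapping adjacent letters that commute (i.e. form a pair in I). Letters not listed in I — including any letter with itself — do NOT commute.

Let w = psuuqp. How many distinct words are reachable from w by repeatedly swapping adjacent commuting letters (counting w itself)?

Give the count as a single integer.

12

drop 0:p onto floor
drop 1:s onto floor
drop 2:u onto {0:p, 1:s}
drop 3:u onto {2:u}
drop 4:q onto floor
drop 5:p onto {3:u}
ground layer = {0:p, 1:s, 4:q}
drop-orders for the pieces not yet dropped (sum over which currently-grounded one goes next):
  1 to go: {4} 1  {5} 1
  2 to go: {3,5} 1  {4,5} 2
  3 to go: {2,3,5} 1  {3,4,5} 3
  4 to go: {0,2,3,5} 1  {1,2,3,5} 1  {2,3,4,5} 4
  if 0:p drops first: 5 orders
  if 1:s drops first: 5 orders
  if 4:q drops first: 2 orders
heap linearizations: 12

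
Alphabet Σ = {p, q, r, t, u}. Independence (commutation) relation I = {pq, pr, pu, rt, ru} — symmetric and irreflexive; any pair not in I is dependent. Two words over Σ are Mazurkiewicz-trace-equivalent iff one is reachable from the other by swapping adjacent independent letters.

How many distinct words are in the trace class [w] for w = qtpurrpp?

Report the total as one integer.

84

0(q) covers ∅
1(t) covers 0:q
2(p) covers 1:t
3(u) covers 1:t
4(r) covers 0:q
5(r) covers 4:r
6(p) covers 2:p
7(p) covers 6:p
floor of heap: 0:q
completions by unplaced set U, small U first (add the entries for U minus each lowest piece of U):
  |U|=1: {3}:1  {5}:1  {7}:1
  |U|=2: {3,5}:2  {3,7}:2  {4,5}:1  {5,7}:2  {6,7}:1
  |U|=3: {2,6,7}:1  {3,4,5}:3  {3,5,7}:6  {3,6,7}:3  {4,5,7}:3  {5,6,7}:3
  |U|=4: {2,3,6,7}:4  {2,5,6,7}:4  {3,4,5,7}:12  {3,5,6,7}:12  {4,5,6,7}:6
  |U|=5: {1,2,3,6,7}:4  {2,3,5,6,7}:20  {2,4,5,6,7}:10  {3,4,5,6,7}:30
  |U|=6: {1,2,3,5,6,7}:24  {2,3,4,5,6,7}:60
  start at 0(q): 84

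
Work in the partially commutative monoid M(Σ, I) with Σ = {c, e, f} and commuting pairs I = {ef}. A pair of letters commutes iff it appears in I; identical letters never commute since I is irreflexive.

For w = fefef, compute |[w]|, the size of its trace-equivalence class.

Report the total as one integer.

piece 0:f — minimal
piece 1:e — minimal
piece 2:f rests on {0:f}
piece 3:e rests on {1:e}
piece 4:f rests on {2:f}
minimal pieces: {0:f, 1:e}
ways to finish when only these pieces remain (= sum over removing one remaining piece with nothing left below it):
  1 left: {3}→1  {4}→1
  2 left: {1,3}→1  {2,4}→1  {3,4}→2
  3 left: {0,2,4}→1  {1,3,4}→3  {2,3,4}→3
  placing 0:f first → 6 extensions
  placing 1:e first → 4 extensions
total linear extensions = 10

10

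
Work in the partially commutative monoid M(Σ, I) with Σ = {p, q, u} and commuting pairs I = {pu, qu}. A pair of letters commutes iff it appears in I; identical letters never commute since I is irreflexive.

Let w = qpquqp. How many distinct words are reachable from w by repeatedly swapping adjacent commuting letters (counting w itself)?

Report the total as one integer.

0(q) covers ∅
1(p) covers 0:q
2(q) covers 1:p
3(u) covers ∅
4(q) covers 2:q
5(p) covers 4:q
floor of heap: 0:q, 3:u
completions by unplaced set U, small U first (add the entries for U minus each lowest piece of U):
  |U|=1: {3}:1  {5}:1
  |U|=2: {3,5}:2  {4,5}:1
  |U|=3: {2,4,5}:1  {3,4,5}:3
  |U|=4: {1,2,4,5}:1  {2,3,4,5}:4
  start at 0(q): 5
  start at 3(u): 1
sum over floor = 6

6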